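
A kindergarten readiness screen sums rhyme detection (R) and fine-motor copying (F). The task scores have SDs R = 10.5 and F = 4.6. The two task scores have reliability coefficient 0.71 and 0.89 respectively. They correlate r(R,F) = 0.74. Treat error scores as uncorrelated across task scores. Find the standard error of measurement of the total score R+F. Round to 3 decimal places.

5.857

Var(total) = 131.41 + 71.484 = 202.894.
True-score variance = 97.1099 + 71.484 = 168.594, so reliability = 0.8309.
Error variance = 202.894 − 168.594 = 34.3001; SEM = √34.3001 = 5.857.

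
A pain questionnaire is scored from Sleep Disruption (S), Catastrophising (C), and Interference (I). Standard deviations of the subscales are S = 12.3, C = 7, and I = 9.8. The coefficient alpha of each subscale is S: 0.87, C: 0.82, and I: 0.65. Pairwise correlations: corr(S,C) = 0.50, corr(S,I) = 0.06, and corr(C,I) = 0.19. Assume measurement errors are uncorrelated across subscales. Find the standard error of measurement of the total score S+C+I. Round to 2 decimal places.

Var(total) = 296.33 + 126.633 = 422.963.
True-score variance = 234.228 + 126.633 = 360.861, so reliability = 0.8532.
Error variance = 422.963 − 360.861 = 62.1017; SEM = √62.1017 = 7.88.

7.88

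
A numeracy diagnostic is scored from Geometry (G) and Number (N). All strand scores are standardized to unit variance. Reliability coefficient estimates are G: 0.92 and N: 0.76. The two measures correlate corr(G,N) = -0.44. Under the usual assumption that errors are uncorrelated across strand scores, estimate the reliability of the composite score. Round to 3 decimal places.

0.714

Var(G+N) = 2 + 2·[(-0.44)] = 2 − 0.88 = 1.12.
Because errors are independent across components, Cov(Tᵢ,Tⱼ) = Cov(Xᵢ,Xⱼ); the off-diagonal part of the true-score variance is the same as above.
True-score variance = [0.92 + 0.76] − 0.88 = 1.68 − 0.88 = 0.8.
Reliability = 0.8 / 1.12 = 0.714.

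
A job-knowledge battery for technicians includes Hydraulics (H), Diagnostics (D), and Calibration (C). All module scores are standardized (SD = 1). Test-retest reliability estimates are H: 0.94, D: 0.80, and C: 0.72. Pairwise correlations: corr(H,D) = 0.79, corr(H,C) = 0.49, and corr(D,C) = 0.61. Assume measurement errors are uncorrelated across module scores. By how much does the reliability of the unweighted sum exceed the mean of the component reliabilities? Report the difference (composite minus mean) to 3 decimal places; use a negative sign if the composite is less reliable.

0.100

Var(sum) = 3 + 3.78 = 6.78; true-score variance = 2.46 + 3.78 = 6.24; composite reliability = 0.9204.
Mean component reliability = 0.8200.
Difference = 0.9204 − 0.8200 = 0.100.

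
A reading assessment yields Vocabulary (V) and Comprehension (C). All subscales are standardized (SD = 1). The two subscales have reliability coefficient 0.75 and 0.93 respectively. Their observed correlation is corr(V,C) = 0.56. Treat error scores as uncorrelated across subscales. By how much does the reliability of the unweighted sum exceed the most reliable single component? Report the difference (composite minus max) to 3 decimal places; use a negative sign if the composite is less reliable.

Var(sum) = 2 + 1.12 = 3.12; true-score variance = 1.68 + 1.12 = 2.8; composite reliability = 0.8974.
Max component reliability = 0.9300.
Difference = 0.8974 − 0.9300 = -0.033.

-0.033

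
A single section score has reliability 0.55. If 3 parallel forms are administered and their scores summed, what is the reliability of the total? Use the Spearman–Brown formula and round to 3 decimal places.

ρ_k = kρ / (1 + (k−1)ρ) = 3·0.55 / (1 + 2·0.55) = 1.650 / 2.100 = 0.786.

0.786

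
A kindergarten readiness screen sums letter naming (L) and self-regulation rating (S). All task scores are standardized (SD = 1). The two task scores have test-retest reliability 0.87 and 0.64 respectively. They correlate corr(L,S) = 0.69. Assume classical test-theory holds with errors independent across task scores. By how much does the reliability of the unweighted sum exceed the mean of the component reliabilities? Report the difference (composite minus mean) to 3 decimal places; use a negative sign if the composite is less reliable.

Var(sum) = 2 + 1.38 = 3.38; true-score variance = 1.51 + 1.38 = 2.89; composite reliability = 0.8550.
Mean component reliability = 0.7550.
Difference = 0.8550 − 0.7550 = 0.100.

0.100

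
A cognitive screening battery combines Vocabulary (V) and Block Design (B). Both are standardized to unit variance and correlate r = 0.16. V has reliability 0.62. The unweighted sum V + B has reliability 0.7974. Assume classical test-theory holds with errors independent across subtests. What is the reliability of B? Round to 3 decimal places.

Var(V+B) = 2 + 2·0.16 = 2.320.
True-score variance = ρ_V + ρ_B + 2·0.16, so 0.7974 = (0.62 + ρ_B + 0.32) / 2.320.
ρ_B = 0.7974·2.320 − 0.62 − 0.32 = 0.910.

0.910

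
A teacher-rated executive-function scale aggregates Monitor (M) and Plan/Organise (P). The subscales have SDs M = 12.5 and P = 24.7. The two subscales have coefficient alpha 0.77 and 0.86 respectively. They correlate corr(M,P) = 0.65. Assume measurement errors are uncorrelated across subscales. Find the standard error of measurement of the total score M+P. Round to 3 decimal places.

11.016

Var(total) = 766.34 + 401.375 = 1167.71.
True-score variance = 644.99 + 401.375 = 1046.36, so reliability = 0.8961.
Error variance = 1167.71 − 1046.36 = 121.35; SEM = √121.35 = 11.016.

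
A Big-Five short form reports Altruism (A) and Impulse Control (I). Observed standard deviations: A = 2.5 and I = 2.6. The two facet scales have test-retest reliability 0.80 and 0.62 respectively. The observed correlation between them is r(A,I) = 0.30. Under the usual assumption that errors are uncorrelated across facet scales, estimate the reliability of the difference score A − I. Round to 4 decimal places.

0.5808

Var(A−I) = 2.5² + 2.6² − 2·2.5·2.6·0.30 = 13.01 − 3.9 = 9.11.
Because errors are independent across components, Cov(Tᵢ,Tⱼ) = Cov(Xᵢ,Xⱼ); the off-diagonal part of the true-score variance is the same as above.
True-score variance = [2.5²·0.80 + 2.6²·0.62] − 3.9 = 9.1912 − 3.9 = 5.2912.
Reliability = 5.2912 / 9.11 = 0.5808.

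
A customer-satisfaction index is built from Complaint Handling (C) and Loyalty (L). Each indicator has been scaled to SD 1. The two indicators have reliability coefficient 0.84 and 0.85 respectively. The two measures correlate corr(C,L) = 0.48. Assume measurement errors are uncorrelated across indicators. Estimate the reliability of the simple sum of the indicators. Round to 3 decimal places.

Var(C+L) = 2 + 2·[0.48] = 2 + 0.96 = 2.96.
Under uncorrelated errors the observed covariances equal the true-score covariances, so only the own-variance terms attenuate.
True-score variance = [0.84 + 0.85] + 0.96 = 1.69 + 0.96 = 2.65.
Reliability = 2.65 / 2.96 = 0.895.

0.895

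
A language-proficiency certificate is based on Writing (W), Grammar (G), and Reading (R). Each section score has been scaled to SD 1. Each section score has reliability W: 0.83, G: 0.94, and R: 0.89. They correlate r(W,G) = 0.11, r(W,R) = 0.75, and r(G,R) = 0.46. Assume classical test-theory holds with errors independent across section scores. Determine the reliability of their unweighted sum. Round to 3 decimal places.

0.940

Var(W+G+R) = 3 + 2·[0.11 + 0.75 + 0.46] = 3 + 2.64 = 5.64.
Because errors are independent across components, Cov(Tᵢ,Tⱼ) = Cov(Xᵢ,Xⱼ); the off-diagonal part of the true-score variance is the same as above.
True-score variance = [0.83 + 0.94 + 0.89] + 2.64 = 2.66 + 2.64 = 5.3.
Reliability = 5.3 / 5.64 = 0.940.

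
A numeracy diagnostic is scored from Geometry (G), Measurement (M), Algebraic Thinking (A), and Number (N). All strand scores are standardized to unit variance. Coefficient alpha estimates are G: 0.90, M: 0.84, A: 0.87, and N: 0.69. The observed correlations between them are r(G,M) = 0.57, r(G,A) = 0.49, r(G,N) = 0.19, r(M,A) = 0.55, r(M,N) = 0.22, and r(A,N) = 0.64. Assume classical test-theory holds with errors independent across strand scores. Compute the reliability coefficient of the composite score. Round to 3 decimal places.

0.925

Var(G+M+A+N) = 4 + 2·[0.57 + 0.49 + 0.19 + 0.55 + 0.22 + 0.64] = 4 + 5.32 = 9.32.
With uncorrelated errors the cross-covariances are all true-score covariance, so they carry over unchanged; only the diagonal terms shrink to ρᵢσᵢ².
True-score variance = [0.90 + 0.84 + 0.87 + 0.69] + 5.32 = 3.3 + 5.32 = 8.62.
Reliability = 8.62 / 9.32 = 0.925.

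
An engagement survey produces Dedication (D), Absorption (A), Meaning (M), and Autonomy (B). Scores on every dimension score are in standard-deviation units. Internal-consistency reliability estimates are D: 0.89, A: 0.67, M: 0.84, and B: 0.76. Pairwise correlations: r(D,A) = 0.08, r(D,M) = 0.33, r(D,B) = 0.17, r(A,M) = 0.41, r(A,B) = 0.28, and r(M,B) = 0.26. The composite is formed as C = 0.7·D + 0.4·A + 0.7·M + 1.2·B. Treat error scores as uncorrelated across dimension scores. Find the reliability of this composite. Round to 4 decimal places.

Var(C) = 0.7² + 0.4² + 0.7² + 1.2² + 2·[0.28·0.08 + 0.49·0.33 + 0.84·0.17 + 0.28·0.41 + 0.48·0.28 + 0.84·0.26] = 2.58 + 1.589 = 4.169.
Because errors are independent across components, Cov(Tᵢ,Tⱼ) = Cov(Xᵢ,Xⱼ); the off-diagonal part of the true-score variance is the same as above.
True-score variance = [0.7²·0.89 + 0.4²·0.67 + 0.7²·0.84 + 1.2²·0.76] + 1.589 = 2.0493 + 1.589 = 3.6383.
Reliability = 3.6383 / 4.169 = 0.8727.

0.8727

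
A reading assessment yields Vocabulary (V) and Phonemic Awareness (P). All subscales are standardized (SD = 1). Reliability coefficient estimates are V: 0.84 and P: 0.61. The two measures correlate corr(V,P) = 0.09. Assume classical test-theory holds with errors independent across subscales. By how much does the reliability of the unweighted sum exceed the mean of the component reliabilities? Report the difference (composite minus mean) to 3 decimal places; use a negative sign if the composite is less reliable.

Var(sum) = 2 + 0.18 = 2.18; true-score variance = 1.45 + 0.18 = 1.63; composite reliability = 0.7477.
Mean component reliability = 0.7250.
Difference = 0.7477 − 0.7250 = 0.023.

0.023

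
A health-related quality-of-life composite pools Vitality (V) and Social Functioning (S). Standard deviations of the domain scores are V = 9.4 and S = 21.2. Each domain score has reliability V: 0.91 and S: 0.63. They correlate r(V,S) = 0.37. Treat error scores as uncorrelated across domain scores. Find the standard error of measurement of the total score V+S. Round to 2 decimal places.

Var(total) = 537.8 + 147.467 = 685.267.
True-score variance = 363.555 + 147.467 = 511.022, so reliability = 0.7457.
Error variance = 685.267 − 511.022 = 174.245; SEM = √174.245 = 13.20.

13.20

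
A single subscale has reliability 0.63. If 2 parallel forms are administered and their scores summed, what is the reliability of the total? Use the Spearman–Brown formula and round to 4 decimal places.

ρ_k = kρ / (1 + (k−1)ρ) = 2·0.63 / (1 + 1·0.63) = 1.260 / 1.630 = 0.7730.

0.7730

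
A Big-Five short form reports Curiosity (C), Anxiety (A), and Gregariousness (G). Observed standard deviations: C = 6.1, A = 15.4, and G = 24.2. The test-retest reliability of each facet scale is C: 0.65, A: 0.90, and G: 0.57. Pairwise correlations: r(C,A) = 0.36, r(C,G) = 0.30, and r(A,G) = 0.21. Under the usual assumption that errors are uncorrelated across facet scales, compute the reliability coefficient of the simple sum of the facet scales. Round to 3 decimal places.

0.754

Var(C+A+G) = 6.1² + 15.4² + 24.2² + 2·[6.1·15.4·0.36 + 6.1·24.2·0.30 + 15.4·24.2·0.21] = 860.01 + 312.734 = 1172.74.
Because errors are independent across components, Cov(Tᵢ,Tⱼ) = Cov(Xᵢ,Xⱼ); the off-diagonal part of the true-score variance is the same as above.
True-score variance = [6.1²·0.65 + 15.4²·0.90 + 24.2²·0.57] + 312.734 = 571.445 + 312.734 = 884.18.
Reliability = 884.18 / 1172.74 = 0.754.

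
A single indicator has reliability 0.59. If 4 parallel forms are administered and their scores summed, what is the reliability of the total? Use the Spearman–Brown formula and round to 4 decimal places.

0.8520

ρ_k = kρ / (1 + (k−1)ρ) = 4·0.59 / (1 + 3·0.59) = 2.360 / 2.770 = 0.8520.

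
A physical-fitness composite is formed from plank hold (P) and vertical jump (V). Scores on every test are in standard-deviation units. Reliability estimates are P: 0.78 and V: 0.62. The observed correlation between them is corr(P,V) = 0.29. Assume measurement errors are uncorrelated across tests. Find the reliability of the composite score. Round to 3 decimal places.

0.767

Var(P+V) = 2 + 2·[0.29] = 2 + 0.58 = 2.58.
Because errors are independent across components, Cov(Tᵢ,Tⱼ) = Cov(Xᵢ,Xⱼ); the off-diagonal part of the true-score variance is the same as above.
True-score variance = [0.78 + 0.62] + 0.58 = 1.4 + 0.58 = 1.98.
Reliability = 1.98 / 2.58 = 0.767.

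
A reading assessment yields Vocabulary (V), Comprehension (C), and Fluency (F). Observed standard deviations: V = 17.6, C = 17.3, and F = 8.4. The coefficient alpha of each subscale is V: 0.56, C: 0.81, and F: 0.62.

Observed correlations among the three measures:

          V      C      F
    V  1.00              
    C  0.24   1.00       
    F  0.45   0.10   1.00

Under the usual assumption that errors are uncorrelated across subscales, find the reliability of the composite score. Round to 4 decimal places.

Var(V+C+F) = 17.6² + 17.3² + 8.4² + 2·[17.6·17.3·0.24 + 17.6·8.4·0.45 + 17.3·8.4·0.10] = 679.61 + 308.27 = 987.88.
Because errors are independent across components, Cov(Tᵢ,Tⱼ) = Cov(Xᵢ,Xⱼ); the off-diagonal part of the true-score variance is the same as above.
True-score variance = [17.6²·0.56 + 17.3²·0.81 + 8.4²·0.62] + 308.27 = 459.638 + 308.27 = 767.908.
Reliability = 767.908 / 987.88 = 0.7773.

0.7773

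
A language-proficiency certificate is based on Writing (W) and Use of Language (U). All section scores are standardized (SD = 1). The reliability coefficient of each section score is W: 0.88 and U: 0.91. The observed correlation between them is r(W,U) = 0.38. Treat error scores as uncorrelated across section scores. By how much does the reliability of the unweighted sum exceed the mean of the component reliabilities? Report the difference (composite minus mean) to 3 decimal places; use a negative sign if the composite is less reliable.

Var(sum) = 2 + 0.76 = 2.76; true-score variance = 1.79 + 0.76 = 2.55; composite reliability = 0.9239.
Mean component reliability = 0.8950.
Difference = 0.9239 − 0.8950 = 0.029.

0.029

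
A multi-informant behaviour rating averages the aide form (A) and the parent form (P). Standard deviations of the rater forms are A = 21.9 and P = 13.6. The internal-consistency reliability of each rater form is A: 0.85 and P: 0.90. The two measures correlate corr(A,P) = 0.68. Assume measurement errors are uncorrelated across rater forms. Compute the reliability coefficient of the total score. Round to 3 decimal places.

Var(A+P) = 21.9² + 13.6² + 2·[21.9·13.6·0.68] = 664.57 + 405.062 = 1069.63.
Because errors are independent across components, Cov(Tᵢ,Tⱼ) = Cov(Xᵢ,Xⱼ); the off-diagonal part of the true-score variance is the same as above.
True-score variance = [21.9²·0.85 + 13.6²·0.90] + 405.062 = 574.132 + 405.062 = 979.195.
Reliability = 979.195 / 1069.63 = 0.915.

0.915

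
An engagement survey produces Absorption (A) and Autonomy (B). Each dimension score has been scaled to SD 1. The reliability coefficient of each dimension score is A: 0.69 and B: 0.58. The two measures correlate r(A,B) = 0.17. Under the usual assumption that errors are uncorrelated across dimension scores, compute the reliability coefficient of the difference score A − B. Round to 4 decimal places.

0.5602

Var(A−B) = 1 + 1 − 2·0.17 = 2 − 0.34 = 1.66.
Under uncorrelated errors the observed covariances equal the true-score covariances, so only the own-variance terms attenuate.
True-score variance = [0.69 + 0.58] − 0.34 = 1.27 − 0.34 = 0.93.
Reliability = 0.93 / 1.66 = 0.5602.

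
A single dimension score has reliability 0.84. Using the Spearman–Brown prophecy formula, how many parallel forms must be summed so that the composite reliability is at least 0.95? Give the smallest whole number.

k ≥ ρ*(1−ρ₁)/(ρ₁(1−ρ*)) = 0.95·0.16 / (0.84·0.05) = 3.619.
Smallest integer k = 4.

4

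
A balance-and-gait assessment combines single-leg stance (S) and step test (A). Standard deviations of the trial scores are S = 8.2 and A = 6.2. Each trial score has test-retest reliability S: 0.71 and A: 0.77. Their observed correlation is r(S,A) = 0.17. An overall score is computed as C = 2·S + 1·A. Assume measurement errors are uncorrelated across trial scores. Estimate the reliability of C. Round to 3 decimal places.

Var(C) = 2²·8.2² + 6.2² + 2·[2·8.2·6.2·0.17] = 307.4 + 34.5712 = 341.971.
With uncorrelated errors the cross-covariances are all true-score covariance, so they carry over unchanged; only the diagonal terms shrink to ρᵢσᵢ².
True-score variance = [2²·8.2²·0.71 + 6.2²·0.77] + 34.5712 = 220.56 + 34.5712 = 255.132.
Reliability = 255.132 / 341.971 = 0.746.

0.746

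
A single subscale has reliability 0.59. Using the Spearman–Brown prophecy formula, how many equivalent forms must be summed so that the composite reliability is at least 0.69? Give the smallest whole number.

2

k ≥ ρ*(1−ρ₁)/(ρ₁(1−ρ*)) = 0.69·0.41 / (0.59·0.31) = 1.547.
Smallest integer k = 2.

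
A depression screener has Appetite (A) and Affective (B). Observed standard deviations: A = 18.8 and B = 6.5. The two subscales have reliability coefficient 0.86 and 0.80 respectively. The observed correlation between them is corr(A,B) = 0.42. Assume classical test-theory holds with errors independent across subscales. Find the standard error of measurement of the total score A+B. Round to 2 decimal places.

7.61

Var(total) = 395.69 + 102.648 = 498.338.
True-score variance = 337.758 + 102.648 = 440.406, so reliability = 0.8838.
Error variance = 498.338 − 440.406 = 57.9316; SEM = √57.9316 = 7.61.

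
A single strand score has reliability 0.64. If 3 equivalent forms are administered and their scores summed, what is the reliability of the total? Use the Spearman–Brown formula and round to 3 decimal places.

ρ_k = kρ / (1 + (k−1)ρ) = 3·0.64 / (1 + 2·0.64) = 1.920 / 2.280 = 0.842.

0.842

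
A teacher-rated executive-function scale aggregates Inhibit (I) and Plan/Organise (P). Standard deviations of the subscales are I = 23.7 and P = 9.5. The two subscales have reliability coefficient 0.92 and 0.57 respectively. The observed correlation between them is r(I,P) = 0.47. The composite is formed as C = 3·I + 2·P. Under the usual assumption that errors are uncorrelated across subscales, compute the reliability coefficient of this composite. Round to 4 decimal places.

0.9163

Var(C) = 3²·23.7² + 2²·9.5² + 2·[6·23.7·9.5·0.47] = 5416.21 + 1269.85 = 6686.06.
Because errors are independent across components, Cov(Tᵢ,Tⱼ) = Cov(Xᵢ,Xⱼ); the off-diagonal part of the true-score variance is the same as above.
True-score variance = [3²·23.7²·0.92 + 2²·9.5²·0.57] + 1269.85 = 4856.56 + 1269.85 = 6126.41.
Reliability = 6126.41 / 6686.06 = 0.9163.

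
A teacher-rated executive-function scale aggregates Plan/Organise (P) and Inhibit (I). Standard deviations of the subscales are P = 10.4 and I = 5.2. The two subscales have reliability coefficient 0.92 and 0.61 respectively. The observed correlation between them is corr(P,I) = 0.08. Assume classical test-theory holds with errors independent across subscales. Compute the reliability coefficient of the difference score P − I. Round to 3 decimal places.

Var(P−I) = 10.4² + 5.2² − 2·10.4·5.2·0.08 = 135.2 − 8.6528 = 126.547.
Under uncorrelated errors the observed covariances equal the true-score covariances, so only the own-variance terms attenuate.
True-score variance = [10.4²·0.92 + 5.2²·0.61] − 8.6528 = 116.002 − 8.6528 = 107.349.
Reliability = 107.349 / 126.547 = 0.848.

0.848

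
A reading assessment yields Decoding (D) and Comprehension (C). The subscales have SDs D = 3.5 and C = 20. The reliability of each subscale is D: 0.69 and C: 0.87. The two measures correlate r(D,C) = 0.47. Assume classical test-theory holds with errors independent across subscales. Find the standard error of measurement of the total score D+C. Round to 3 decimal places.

Var(total) = 412.25 + 65.8 = 478.05.
True-score variance = 356.452 + 65.8 = 422.252, so reliability = 0.8833.
Error variance = 478.05 − 422.252 = 55.7975; SEM = √55.7975 = 7.470.

7.470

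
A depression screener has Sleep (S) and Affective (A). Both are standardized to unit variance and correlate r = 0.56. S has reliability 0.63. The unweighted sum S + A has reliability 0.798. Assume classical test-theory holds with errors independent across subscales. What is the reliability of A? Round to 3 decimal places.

0.740

Var(S+A) = 2 + 2·0.56 = 3.120.
True-score variance = ρ_S + ρ_A + 2·0.56, so 0.798 = (0.63 + ρ_A + 1.12) / 3.120.
ρ_A = 0.798·3.120 − 0.63 − 1.12 = 0.740.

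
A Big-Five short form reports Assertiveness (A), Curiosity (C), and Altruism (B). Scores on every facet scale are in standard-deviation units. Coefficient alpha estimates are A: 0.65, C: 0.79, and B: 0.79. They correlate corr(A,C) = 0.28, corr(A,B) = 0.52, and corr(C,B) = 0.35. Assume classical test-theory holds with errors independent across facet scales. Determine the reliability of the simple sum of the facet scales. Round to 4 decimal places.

Var(A+C+B) = 3 + 2·[0.28 + 0.52 + 0.35] = 3 + 2.3 = 5.3.
Under uncorrelated errors the observed covariances equal the true-score covariances, so only the own-variance terms attenuate.
True-score variance = [0.65 + 0.79 + 0.79] + 2.3 = 2.23 + 2.3 = 4.53.
Reliability = 4.53 / 5.3 = 0.8547.

0.8547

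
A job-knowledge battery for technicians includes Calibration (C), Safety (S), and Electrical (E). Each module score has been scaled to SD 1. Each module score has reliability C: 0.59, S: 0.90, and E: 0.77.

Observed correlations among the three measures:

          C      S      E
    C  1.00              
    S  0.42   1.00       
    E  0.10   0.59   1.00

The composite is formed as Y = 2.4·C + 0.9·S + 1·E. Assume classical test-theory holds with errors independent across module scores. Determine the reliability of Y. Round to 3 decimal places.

0.755

Var(Y) = 2.4² + 0.9² + 1 + 2·[2.16·0.42 + 2.4·0.10 + 0.9·0.59] = 7.57 + 3.3564 = 10.9264.
With uncorrelated errors the cross-covariances are all true-score covariance, so they carry over unchanged; only the diagonal terms shrink to ρᵢσᵢ².
True-score variance = [2.4²·0.59 + 0.9²·0.90 + 0.77] + 3.3564 = 4.8974 + 3.3564 = 8.2538.
Reliability = 8.2538 / 10.9264 = 0.755.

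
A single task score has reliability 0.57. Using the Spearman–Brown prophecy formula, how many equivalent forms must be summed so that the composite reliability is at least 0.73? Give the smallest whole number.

k ≥ ρ*(1−ρ₁)/(ρ₁(1−ρ*)) = 0.73·0.43 / (0.57·0.27) = 2.040.
Smallest integer k = 3.

3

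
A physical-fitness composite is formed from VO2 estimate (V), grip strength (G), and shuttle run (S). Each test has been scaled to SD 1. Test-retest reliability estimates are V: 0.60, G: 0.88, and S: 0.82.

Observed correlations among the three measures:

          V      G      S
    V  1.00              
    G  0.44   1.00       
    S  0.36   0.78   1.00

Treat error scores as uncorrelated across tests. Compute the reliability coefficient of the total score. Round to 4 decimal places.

0.8864

Var(V+G+S) = 3 + 2·[0.44 + 0.36 + 0.78] = 3 + 3.16 = 6.16.
Because errors are independent across components, Cov(Tᵢ,Tⱼ) = Cov(Xᵢ,Xⱼ); the off-diagonal part of the true-score variance is the same as above.
True-score variance = [0.60 + 0.88 + 0.82] + 3.16 = 2.3 + 3.16 = 5.46.
Reliability = 5.46 / 6.16 = 0.8864.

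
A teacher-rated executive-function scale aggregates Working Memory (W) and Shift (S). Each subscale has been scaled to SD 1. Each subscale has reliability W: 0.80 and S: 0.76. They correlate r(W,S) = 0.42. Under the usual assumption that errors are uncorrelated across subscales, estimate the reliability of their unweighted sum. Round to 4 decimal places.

Var(W+S) = 2 + 2·[0.42] = 2 + 0.84 = 2.84.
With uncorrelated errors the cross-covariances are all true-score covariance, so they carry over unchanged; only the diagonal terms shrink to ρᵢσᵢ².
True-score variance = [0.80 + 0.76] + 0.84 = 1.56 + 0.84 = 2.4.
Reliability = 2.4 / 2.84 = 0.8451.

0.8451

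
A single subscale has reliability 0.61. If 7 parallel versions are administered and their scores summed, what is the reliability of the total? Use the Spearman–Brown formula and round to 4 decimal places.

ρ_k = kρ / (1 + (k−1)ρ) = 7·0.61 / (1 + 6·0.61) = 4.270 / 4.660 = 0.9163.

0.9163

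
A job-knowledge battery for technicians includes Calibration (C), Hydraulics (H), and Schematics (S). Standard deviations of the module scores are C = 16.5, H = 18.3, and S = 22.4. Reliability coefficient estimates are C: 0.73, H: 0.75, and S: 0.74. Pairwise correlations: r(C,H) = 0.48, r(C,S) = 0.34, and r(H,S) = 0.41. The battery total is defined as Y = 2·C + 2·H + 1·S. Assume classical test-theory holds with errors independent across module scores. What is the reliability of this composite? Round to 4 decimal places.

0.8558

Var(Y) = 2²·16.5² + 2²·18.3² + 22.4² + 2·[4·16.5·18.3·0.48 + 2·16.5·22.4·0.34 + 2·18.3·22.4·0.41] = 2930.32 + 2334.41 = 5264.73.
Because errors are independent across components, Cov(Tᵢ,Tⱼ) = Cov(Xᵢ,Xⱼ); the off-diagonal part of the true-score variance is the same as above.
True-score variance = [2²·16.5²·0.73 + 2²·18.3²·0.75 + 22.4²·0.74] + 2334.41 = 2170.94 + 2334.41 = 4505.36.
Reliability = 4505.36 / 5264.73 = 0.8558.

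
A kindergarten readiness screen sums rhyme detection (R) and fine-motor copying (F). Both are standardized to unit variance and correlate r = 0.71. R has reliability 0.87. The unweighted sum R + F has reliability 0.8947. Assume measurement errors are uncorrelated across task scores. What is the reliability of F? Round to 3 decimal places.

0.770

Var(R+F) = 2 + 2·0.71 = 3.420.
True-score variance = ρ_R + ρ_F + 2·0.71, so 0.8947 = (0.87 + ρ_F + 1.42) / 3.420.
ρ_F = 0.8947·3.420 − 0.87 − 1.42 = 0.770.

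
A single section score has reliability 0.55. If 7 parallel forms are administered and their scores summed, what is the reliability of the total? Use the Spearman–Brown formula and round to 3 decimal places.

0.895

ρ_k = kρ / (1 + (k−1)ρ) = 7·0.55 / (1 + 6·0.55) = 3.850 / 4.300 = 0.895.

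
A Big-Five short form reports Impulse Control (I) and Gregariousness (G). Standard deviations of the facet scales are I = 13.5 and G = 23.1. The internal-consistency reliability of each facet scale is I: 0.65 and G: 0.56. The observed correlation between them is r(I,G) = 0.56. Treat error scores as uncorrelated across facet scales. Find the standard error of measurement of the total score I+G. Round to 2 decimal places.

17.28

Var(total) = 715.86 + 349.272 = 1065.13.
True-score variance = 417.284 + 349.272 = 766.556, so reliability = 0.7197.
Error variance = 1065.13 − 766.556 = 298.576; SEM = √298.576 = 17.28.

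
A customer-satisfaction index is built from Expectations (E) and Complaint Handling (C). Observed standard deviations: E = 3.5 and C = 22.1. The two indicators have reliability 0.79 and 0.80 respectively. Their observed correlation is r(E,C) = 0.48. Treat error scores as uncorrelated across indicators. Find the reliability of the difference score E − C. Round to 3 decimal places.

0.765

Var(E−C) = 3.5² + 22.1² − 2·3.5·22.1·0.48 = 500.66 − 74.256 = 426.404.
Because errors are independent across components, Cov(Tᵢ,Tⱼ) = Cov(Xᵢ,Xⱼ); the off-diagonal part of the true-score variance is the same as above.
True-score variance = [3.5²·0.79 + 22.1²·0.80] − 74.256 = 400.406 − 74.256 = 326.15.
Reliability = 326.15 / 426.404 = 0.765.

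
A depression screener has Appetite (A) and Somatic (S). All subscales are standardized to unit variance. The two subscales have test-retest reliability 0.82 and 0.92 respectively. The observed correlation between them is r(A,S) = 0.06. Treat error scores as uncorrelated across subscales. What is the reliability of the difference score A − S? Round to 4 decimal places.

Var(A−S) = 1 + 1 − 2·0.06 = 2 − 0.12 = 1.88.
Because errors are independent across components, Cov(Tᵢ,Tⱼ) = Cov(Xᵢ,Xⱼ); the off-diagonal part of the true-score variance is the same as above.
True-score variance = [0.82 + 0.92] − 0.12 = 1.74 − 0.12 = 1.62.
Reliability = 1.62 / 1.88 = 0.8617.

0.8617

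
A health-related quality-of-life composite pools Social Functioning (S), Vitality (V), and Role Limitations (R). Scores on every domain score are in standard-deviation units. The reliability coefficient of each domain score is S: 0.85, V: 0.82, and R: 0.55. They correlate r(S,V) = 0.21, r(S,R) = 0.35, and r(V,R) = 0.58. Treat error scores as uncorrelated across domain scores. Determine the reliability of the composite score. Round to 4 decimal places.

0.8523

Var(S+V+R) = 3 + 2·[0.21 + 0.35 + 0.58] = 3 + 2.28 = 5.28.
With uncorrelated errors the cross-covariances are all true-score covariance, so they carry over unchanged; only the diagonal terms shrink to ρᵢσᵢ².
True-score variance = [0.85 + 0.82 + 0.55] + 2.28 = 2.22 + 2.28 = 4.5.
Reliability = 4.5 / 5.28 = 0.8523.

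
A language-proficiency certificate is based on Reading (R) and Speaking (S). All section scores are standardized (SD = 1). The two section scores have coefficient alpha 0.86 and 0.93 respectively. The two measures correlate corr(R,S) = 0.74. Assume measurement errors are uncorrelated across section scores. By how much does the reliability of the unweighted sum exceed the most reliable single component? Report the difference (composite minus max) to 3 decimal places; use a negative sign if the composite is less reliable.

0.010

Var(sum) = 2 + 1.48 = 3.48; true-score variance = 1.79 + 1.48 = 3.27; composite reliability = 0.9397.
Max component reliability = 0.9300.
Difference = 0.9397 − 0.9300 = 0.010.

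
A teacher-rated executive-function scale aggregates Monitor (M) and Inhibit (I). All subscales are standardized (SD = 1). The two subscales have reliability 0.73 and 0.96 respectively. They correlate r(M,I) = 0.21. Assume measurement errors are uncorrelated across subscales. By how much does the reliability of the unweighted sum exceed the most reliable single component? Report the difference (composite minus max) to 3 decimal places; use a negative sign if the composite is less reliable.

Var(sum) = 2 + 0.42 = 2.42; true-score variance = 1.69 + 0.42 = 2.11; composite reliability = 0.8719.
Max component reliability = 0.9600.
Difference = 0.8719 − 0.9600 = -0.088.

-0.088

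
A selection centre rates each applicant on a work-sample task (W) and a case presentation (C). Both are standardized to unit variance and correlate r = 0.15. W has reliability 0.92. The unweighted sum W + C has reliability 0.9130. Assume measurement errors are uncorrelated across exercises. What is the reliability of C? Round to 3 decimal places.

Var(W+C) = 2 + 2·0.15 = 2.300.
True-score variance = ρ_W + ρ_C + 2·0.15, so 0.9130 = (0.92 + ρ_C + 0.30) / 2.300.
ρ_C = 0.9130·2.300 − 0.92 − 0.30 = 0.880.

0.880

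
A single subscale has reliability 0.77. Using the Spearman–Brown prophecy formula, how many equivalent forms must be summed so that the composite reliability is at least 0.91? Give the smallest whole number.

k ≥ ρ*(1−ρ₁)/(ρ₁(1−ρ*)) = 0.91·0.23 / (0.77·0.09) = 3.020.
Smallest integer k = 4.

4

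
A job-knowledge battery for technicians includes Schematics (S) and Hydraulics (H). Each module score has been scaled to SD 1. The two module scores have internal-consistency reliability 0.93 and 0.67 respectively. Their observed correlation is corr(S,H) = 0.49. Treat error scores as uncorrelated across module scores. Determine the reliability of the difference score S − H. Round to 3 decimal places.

0.608

Var(S−H) = 1 + 1 − 2·0.49 = 2 − 0.98 = 1.02.
With uncorrelated errors the cross-covariances are all true-score covariance, so they carry over unchanged; only the diagonal terms shrink to ρᵢσᵢ².
True-score variance = [0.93 + 0.67] − 0.98 = 1.6 − 0.98 = 0.62.
Reliability = 0.62 / 1.02 = 0.608.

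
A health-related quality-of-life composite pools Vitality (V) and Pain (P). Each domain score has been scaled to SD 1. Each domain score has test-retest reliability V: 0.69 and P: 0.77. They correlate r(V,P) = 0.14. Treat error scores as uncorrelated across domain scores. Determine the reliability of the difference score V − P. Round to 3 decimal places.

Var(V−P) = 1 + 1 − 2·0.14 = 2 − 0.28 = 1.72.
With uncorrelated errors the cross-covariances are all true-score covariance, so they carry over unchanged; only the diagonal terms shrink to ρᵢσᵢ².
True-score variance = [0.69 + 0.77] − 0.28 = 1.46 − 0.28 = 1.18.
Reliability = 1.18 / 1.72 = 0.686.

0.686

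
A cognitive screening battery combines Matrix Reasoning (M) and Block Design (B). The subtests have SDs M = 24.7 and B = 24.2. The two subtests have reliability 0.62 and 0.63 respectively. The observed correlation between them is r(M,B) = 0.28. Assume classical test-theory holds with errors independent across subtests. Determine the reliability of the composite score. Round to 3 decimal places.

0.707

Var(M+B) = 24.7² + 24.2² + 2·[24.7·24.2·0.28] = 1195.73 + 334.734 = 1530.46.
With uncorrelated errors the cross-covariances are all true-score covariance, so they carry over unchanged; only the diagonal terms shrink to ρᵢσᵢ².
True-score variance = [24.7²·0.62 + 24.2²·0.63] + 334.734 = 747.209 + 334.734 = 1081.94.
Reliability = 1081.94 / 1530.46 = 0.707.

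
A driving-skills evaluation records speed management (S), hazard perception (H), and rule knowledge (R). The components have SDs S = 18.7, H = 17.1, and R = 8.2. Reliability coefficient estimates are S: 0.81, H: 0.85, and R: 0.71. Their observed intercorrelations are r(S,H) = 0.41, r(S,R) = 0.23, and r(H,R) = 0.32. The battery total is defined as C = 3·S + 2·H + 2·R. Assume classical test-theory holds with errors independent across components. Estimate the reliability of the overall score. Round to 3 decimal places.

0.877

Var(C) = 3²·18.7² + 2²·17.1² + 2²·8.2² + 2·[6·18.7·17.1·0.41 + 6·18.7·8.2·0.23 + 4·17.1·8.2·0.32] = 4585.81 + 2355.45 = 6941.26.
Under uncorrelated errors the observed covariances equal the true-score covariances, so only the own-variance terms attenuate.
True-score variance = [3²·18.7²·0.81 + 2²·17.1²·0.85 + 2²·8.2²·0.71] + 2355.45 = 3734.4 + 2355.45 = 6089.85.
Reliability = 6089.85 / 6941.26 = 0.877.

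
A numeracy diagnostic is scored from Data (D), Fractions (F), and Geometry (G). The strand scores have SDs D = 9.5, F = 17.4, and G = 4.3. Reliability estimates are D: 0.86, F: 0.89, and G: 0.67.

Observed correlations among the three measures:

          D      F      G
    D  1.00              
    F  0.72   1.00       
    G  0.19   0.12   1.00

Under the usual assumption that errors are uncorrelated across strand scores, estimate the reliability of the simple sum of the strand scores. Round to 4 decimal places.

Var(D+F+G) = 9.5² + 17.4² + 4.3² + 2·[9.5·17.4·0.72 + 9.5·4.3·0.19 + 17.4·4.3·0.12] = 411.5 + 271.512 = 683.012.
Because errors are independent across components, Cov(Tᵢ,Tⱼ) = Cov(Xᵢ,Xⱼ); the off-diagonal part of the true-score variance is the same as above.
True-score variance = [9.5²·0.86 + 17.4²·0.89 + 4.3²·0.67] + 271.512 = 359.46 + 271.512 = 630.971.
Reliability = 630.971 / 683.012 = 0.9238.

0.9238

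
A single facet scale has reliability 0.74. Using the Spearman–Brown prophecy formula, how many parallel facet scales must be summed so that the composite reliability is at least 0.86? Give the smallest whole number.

3

k ≥ ρ*(1−ρ₁)/(ρ₁(1−ρ*)) = 0.86·0.26 / (0.74·0.14) = 2.158.
Smallest integer k = 3.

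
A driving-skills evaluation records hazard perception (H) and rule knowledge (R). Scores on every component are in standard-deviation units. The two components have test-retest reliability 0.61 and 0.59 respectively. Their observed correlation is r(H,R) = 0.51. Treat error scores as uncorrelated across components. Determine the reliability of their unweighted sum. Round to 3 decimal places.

Var(H+R) = 2 + 2·[0.51] = 2 + 1.02 = 3.02.
Because errors are independent across components, Cov(Tᵢ,Tⱼ) = Cov(Xᵢ,Xⱼ); the off-diagonal part of the true-score variance is the same as above.
True-score variance = [0.61 + 0.59] + 1.02 = 1.2 + 1.02 = 2.22.
Reliability = 2.22 / 3.02 = 0.735.

0.735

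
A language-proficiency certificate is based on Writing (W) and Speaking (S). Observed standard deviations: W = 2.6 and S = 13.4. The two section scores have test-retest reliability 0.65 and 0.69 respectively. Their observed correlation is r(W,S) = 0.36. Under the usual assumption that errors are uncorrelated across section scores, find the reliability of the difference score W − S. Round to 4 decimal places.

Var(W−S) = 2.6² + 13.4² − 2·2.6·13.4·0.36 = 186.32 − 25.0848 = 161.235.
Because errors are independent across components, Cov(Tᵢ,Tⱼ) = Cov(Xᵢ,Xⱼ); the off-diagonal part of the true-score variance is the same as above.
True-score variance = [2.6²·0.65 + 13.4²·0.69] − 25.0848 = 128.29 − 25.0848 = 103.206.
Reliability = 103.206 / 161.235 = 0.6401.

0.6401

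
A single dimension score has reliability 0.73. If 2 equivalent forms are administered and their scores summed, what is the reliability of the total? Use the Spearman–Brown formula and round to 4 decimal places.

ρ_k = kρ / (1 + (k−1)ρ) = 2·0.73 / (1 + 1·0.73) = 1.460 / 1.730 = 0.8439.

0.8439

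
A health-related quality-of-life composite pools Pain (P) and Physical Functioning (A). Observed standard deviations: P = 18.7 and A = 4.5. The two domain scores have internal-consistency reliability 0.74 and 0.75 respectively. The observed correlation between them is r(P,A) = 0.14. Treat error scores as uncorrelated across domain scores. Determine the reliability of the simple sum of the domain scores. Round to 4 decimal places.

0.7561

Var(P+A) = 18.7² + 4.5² + 2·[18.7·4.5·0.14] = 369.94 + 23.562 = 393.502.
Under uncorrelated errors the observed covariances equal the true-score covariances, so only the own-variance terms attenuate.
True-score variance = [18.7²·0.74 + 4.5²·0.75] + 23.562 = 273.958 + 23.562 = 297.52.
Reliability = 297.52 / 393.502 = 0.7561.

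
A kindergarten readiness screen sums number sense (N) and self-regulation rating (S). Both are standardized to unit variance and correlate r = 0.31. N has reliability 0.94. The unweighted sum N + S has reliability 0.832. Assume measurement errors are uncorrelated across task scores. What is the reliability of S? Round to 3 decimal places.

Var(N+S) = 2 + 2·0.31 = 2.620.
True-score variance = ρ_N + ρ_S + 2·0.31, so 0.832 = (0.94 + ρ_S + 0.62) / 2.620.
ρ_S = 0.832·2.620 − 0.94 − 0.62 = 0.620.

0.620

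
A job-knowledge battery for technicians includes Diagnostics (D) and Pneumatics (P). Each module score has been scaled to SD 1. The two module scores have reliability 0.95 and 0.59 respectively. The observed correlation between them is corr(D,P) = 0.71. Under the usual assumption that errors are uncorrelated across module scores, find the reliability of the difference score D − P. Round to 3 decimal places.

0.207

Var(D−P) = 1 + 1 − 2·0.71 = 2 − 1.42 = 0.58.
Under uncorrelated errors the observed covariances equal the true-score covariances, so only the own-variance terms attenuate.
True-score variance = [0.95 + 0.59] − 1.42 = 1.54 − 1.42 = 0.12.
Reliability = 0.12 / 0.58 = 0.207.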